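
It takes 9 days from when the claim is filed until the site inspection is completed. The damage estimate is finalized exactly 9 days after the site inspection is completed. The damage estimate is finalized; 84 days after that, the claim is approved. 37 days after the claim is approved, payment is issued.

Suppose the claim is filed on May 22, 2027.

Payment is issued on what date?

The claim is filed: May 22, 2027.
The site inspection is completed: May 22, 2027 + 9 days = May 31, 2027.
The damage estimate is finalized: May 31, 2027 + 9 days = Jun 9, 2027.
The claim is approved: Jun 9, 2027 + 84 days = Sep 1, 2027.
Payment is issued: Sep 1, 2027 + 37 days = Oct 8, 2027.

Oct 8, 2027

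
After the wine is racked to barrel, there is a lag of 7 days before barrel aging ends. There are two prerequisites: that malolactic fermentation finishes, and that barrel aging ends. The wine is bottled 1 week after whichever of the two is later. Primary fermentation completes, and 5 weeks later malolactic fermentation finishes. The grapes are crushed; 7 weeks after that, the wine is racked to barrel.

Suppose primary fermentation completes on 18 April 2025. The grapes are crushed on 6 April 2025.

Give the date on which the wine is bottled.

8 June 2025

Primary fermentation completes: Apr 18, 2025.
Malolactic fermentation finishes: Apr 18, 2025 + 5 weeks = May 23, 2025.
The grapes are crushed: Apr 6, 2025.
The wine is racked to barrel: Apr 6, 2025 + 7 weeks = May 25, 2025.
Barrel aging ends: May 25, 2025 + 7 days = Jun 1, 2025.
Both prerequisites met — malolactic fermentation finishes (May 23, 2025), barrel aging ends (Jun 1, 2025); the later is Jun 1, 2025.
The wine is bottled: Jun 1, 2025 + 1 week = Jun 8, 2025.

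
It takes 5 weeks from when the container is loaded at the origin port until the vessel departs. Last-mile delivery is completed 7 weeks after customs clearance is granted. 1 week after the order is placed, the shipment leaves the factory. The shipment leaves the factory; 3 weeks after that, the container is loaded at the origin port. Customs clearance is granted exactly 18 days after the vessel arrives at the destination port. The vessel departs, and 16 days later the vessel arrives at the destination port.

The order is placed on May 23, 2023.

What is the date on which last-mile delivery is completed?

October 16, 2023

The order is placed: May 23, 2023.
The shipment leaves the factory: May 23, 2023 + 1 week = May 30, 2023.
The container is loaded at the origin port: May 30, 2023 + 3 weeks = Jun 20, 2023.
The vessel departs: Jun 20, 2023 + 5 weeks = Jul 25, 2023.
The vessel arrives at the destination port: Jul 25, 2023 + 16 days = Aug 10, 2023.
Customs clearance is granted: Aug 10, 2023 + 18 days = Aug 28, 2023.
Last-mile delivery is completed: Aug 28, 2023 + 7 weeks = Oct 16, 2023.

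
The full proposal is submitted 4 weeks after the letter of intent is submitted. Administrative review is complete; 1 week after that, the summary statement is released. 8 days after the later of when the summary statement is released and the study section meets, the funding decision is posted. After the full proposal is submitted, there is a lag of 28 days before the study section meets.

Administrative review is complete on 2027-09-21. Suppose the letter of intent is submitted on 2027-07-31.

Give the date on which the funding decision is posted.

2027-10-06

Administrative review is complete: Sep 21, 2027.
The summary statement is released: Sep 21, 2027 + 1 week = Sep 28, 2027.
The letter of intent is submitted: Jul 31, 2027.
The full proposal is submitted: Jul 31, 2027 + 4 weeks = Aug 28, 2027.
The study section meets: Aug 28, 2027 + 28 days = Sep 25, 2027.
Both prerequisites met — the summary statement is released (Sep 28, 2027), the study section meets (Sep 25, 2027); the later is Sep 28, 2027.
The funding decision is posted: Sep 28, 2027 + 8 days = Oct 6, 2027.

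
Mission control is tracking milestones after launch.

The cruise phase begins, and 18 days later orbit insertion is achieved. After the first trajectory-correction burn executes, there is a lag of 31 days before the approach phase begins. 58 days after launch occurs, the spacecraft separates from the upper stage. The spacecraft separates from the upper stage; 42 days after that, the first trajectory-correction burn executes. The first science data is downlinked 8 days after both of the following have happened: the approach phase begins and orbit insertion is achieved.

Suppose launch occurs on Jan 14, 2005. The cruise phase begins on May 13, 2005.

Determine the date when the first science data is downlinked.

Jun 8, 2005

Launch occurs: Jan 14, 2005.
The spacecraft separates from the upper stage: Jan 14, 2005 + 58 days = Mar 13, 2005.
The first trajectory-correction burn executes: Mar 13, 2005 + 42 days = Apr 24, 2005.
The approach phase begins: Apr 24, 2005 + 31 days = May 25, 2005.
The cruise phase begins: May 13, 2005.
Orbit insertion is achieved: May 13, 2005 + 18 days = May 31, 2005.
Both prerequisites met — the approach phase begins (May 25, 2005), orbit insertion is achieved (May 31, 2005); the later is May 31, 2005.
The first science data is downlinked: May 31, 2005 + 8 days = Jun 8, 2005.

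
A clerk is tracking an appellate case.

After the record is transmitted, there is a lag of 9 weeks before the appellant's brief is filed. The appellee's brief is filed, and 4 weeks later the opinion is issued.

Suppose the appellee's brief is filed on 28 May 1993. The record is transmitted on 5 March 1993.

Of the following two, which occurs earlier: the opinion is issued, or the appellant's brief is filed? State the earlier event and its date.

The appellant's brief is filed — 7 May 1993

The appellee's brief is filed: May 28, 1993.
The opinion is issued: May 28, 1993 + 4 weeks = Jun 25, 1993.
The record is transmitted: Mar 5, 1993.
The appellant's brief is filed: Mar 5, 1993 + 9 weeks = May 7, 1993.
Comparing: the opinion is issued on Jun 25, 1993 vs the appellant's brief is filed on May 7, 1993. Earlier: the appellant's brief is filed.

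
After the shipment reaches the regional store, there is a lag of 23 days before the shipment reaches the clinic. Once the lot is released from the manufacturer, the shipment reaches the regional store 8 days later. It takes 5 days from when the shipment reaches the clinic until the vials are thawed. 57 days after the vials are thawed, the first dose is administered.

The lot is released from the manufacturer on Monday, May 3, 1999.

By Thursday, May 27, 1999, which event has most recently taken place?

The shipment reaches the regional store

The lot is released from the manufacturer: May 3, 1999.
The shipment reaches the regional store: May 3, 1999 + 8 days = May 11, 1999.
The shipment reaches the clinic: May 11, 1999 + 23 days = Jun 3, 1999.
The vials are thawed: Jun 3, 1999 + 5 days = Jun 8, 1999.
The first dose is administered: Jun 8, 1999 + 57 days = Aug 4, 1999.
May 27, 1999 falls between when the shipment reaches the regional store (May 11, 1999) and when the shipment reaches the clinic (Jun 3, 1999).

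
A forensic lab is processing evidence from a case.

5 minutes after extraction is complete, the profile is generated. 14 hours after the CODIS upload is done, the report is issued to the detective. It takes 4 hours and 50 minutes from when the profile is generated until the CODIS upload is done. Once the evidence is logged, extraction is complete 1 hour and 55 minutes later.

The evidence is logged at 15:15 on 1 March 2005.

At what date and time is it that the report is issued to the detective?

The evidence is logged: 15:15 Mar 1, 2005.
Extraction is complete: 15:15 Mar 1, 2005 + 1h55m = 17:10 Mar 1, 2005.
The profile is generated: 17:10 Mar 1, 2005 + 5m = 17:15 Mar 1, 2005.
The CODIS upload is done: 17:15 Mar 1, 2005 + 4h50m = 22:05 Mar 1, 2005.
The report is issued to the detective: 22:05 Mar 1, 2005 + 14h = 12:05 Mar 2, 2005.

12:05 on 2 March 2005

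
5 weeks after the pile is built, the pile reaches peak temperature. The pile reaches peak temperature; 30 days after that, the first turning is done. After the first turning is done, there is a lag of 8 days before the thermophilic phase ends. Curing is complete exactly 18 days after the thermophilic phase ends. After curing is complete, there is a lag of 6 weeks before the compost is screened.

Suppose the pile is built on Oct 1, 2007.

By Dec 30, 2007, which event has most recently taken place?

The pile is built: Oct 1, 2007.
The pile reaches peak temperature: Oct 1, 2007 + 5 weeks = Nov 5, 2007.
The first turning is done: Nov 5, 2007 + 30 days = Dec 5, 2007.
The thermophilic phase ends: Dec 5, 2007 + 8 days = Dec 13, 2007.
Curing is complete: Dec 13, 2007 + 18 days = Dec 31, 2007.
The compost is screened: Dec 31, 2007 + 6 weeks = Feb 11, 2008.
Dec 30, 2007 falls between when the thermophilic phase ends (Dec 13, 2007) and when curing is complete (Dec 31, 2007).

The thermophilic phase ends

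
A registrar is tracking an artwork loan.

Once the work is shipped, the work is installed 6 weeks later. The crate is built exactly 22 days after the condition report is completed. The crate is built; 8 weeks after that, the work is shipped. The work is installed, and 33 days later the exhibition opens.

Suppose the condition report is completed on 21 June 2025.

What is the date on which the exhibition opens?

The condition report is completed: Jun 21, 2025.
The crate is built: Jun 21, 2025 + 22 days = Jul 13, 2025.
The work is shipped: Jul 13, 2025 + 8 weeks = Sep 7, 2025.
The work is installed: Sep 7, 2025 + 6 weeks = Oct 19, 2025.
The exhibition opens: Oct 19, 2025 + 33 days = Nov 21, 2025.

21 November 2025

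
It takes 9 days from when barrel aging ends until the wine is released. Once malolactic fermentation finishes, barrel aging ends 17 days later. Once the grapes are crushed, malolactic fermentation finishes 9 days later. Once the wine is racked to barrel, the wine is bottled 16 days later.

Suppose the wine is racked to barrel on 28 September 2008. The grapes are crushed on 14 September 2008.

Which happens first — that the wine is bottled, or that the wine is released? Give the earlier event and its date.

The wine is bottled — 14 October 2008

The wine is racked to barrel: Sep 28, 2008.
The wine is bottled: Sep 28, 2008 + 16 days = Oct 14, 2008.
The grapes are crushed: Sep 14, 2008.
Malolactic fermentation finishes: Sep 14, 2008 + 9 days = Sep 23, 2008.
Barrel aging ends: Sep 23, 2008 + 17 days = Oct 10, 2008.
The wine is released: Oct 10, 2008 + 9 days = Oct 19, 2008.
Comparing: the wine is bottled on Oct 14, 2008 vs the wine is released on Oct 19, 2008. Earlier: the wine is bottled.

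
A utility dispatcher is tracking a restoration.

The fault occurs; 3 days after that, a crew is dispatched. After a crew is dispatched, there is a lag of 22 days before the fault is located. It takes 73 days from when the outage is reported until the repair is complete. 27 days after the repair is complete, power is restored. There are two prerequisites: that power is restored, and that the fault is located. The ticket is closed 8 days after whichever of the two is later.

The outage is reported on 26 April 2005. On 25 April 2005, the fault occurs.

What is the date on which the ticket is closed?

The outage is reported: Apr 26, 2005.
The repair is complete: Apr 26, 2005 + 73 days = Jul 8, 2005.
Power is restored: Jul 8, 2005 + 27 days = Aug 4, 2005.
The fault occurs: Apr 25, 2005.
A crew is dispatched: Apr 25, 2005 + 3 days = Apr 28, 2005.
The fault is located: Apr 28, 2005 + 22 days = May 20, 2005.
Both prerequisites met — power is restored (Aug 4, 2005), the fault is located (May 20, 2005); the later is Aug 4, 2005.
The ticket is closed: Aug 4, 2005 + 8 days = Aug 12, 2005.

12 August 2005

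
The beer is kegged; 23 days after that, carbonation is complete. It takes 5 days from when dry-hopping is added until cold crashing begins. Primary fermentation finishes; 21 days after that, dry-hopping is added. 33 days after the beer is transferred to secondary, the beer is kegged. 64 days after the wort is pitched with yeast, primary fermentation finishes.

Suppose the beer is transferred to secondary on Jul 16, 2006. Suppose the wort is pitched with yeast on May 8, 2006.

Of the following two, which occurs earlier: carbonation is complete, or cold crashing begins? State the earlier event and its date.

Cold crashing begins — Aug 6, 2006

The beer is transferred to secondary: Jul 16, 2006.
The beer is kegged: Jul 16, 2006 + 33 days = Aug 18, 2006.
Carbonation is complete: Aug 18, 2006 + 23 days = Sep 10, 2006.
The wort is pitched with yeast: May 8, 2006.
Primary fermentation finishes: May 8, 2006 + 64 days = Jul 11, 2006.
Dry-hopping is added: Jul 11, 2006 + 21 days = Aug 1, 2006.
Cold crashing begins: Aug 1, 2006 + 5 days = Aug 6, 2006.
Comparing: carbonation is complete on Sep 10, 2006 vs cold crashing begins on Aug 6, 2006. Earlier: cold crashing begins.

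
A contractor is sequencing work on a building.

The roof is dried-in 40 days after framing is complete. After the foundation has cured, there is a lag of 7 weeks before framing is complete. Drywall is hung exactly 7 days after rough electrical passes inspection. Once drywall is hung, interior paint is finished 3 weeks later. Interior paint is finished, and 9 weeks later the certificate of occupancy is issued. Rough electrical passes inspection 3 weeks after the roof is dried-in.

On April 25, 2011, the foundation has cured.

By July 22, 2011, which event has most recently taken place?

The foundation has cured: Apr 25, 2011.
Framing is complete: Apr 25, 2011 + 7 weeks = Jun 13, 2011.
The roof is dried-in: Jun 13, 2011 + 40 days = Jul 23, 2011.
Rough electrical passes inspection: Jul 23, 2011 + 3 weeks = Aug 13, 2011.
Drywall is hung: Aug 13, 2011 + 7 days = Aug 20, 2011.
Interior paint is finished: Aug 20, 2011 + 3 weeks = Sep 10, 2011.
The certificate of occupancy is issued: Sep 10, 2011 + 9 weeks = Nov 12, 2011.
Jul 22, 2011 falls between when framing is complete (Jun 13, 2011) and when the roof is dried-in (Jul 23, 2011).

Framing is complete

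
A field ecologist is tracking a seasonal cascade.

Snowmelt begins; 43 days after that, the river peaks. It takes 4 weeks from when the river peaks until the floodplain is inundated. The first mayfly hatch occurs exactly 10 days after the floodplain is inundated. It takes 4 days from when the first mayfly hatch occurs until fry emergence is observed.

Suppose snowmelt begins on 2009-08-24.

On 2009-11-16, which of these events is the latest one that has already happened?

The first mayfly hatch occurs

Snowmelt begins: Aug 24, 2009.
The river peaks: Aug 24, 2009 + 43 days = Oct 6, 2009.
The floodplain is inundated: Oct 6, 2009 + 4 weeks = Nov 3, 2009.
The first mayfly hatch occurs: Nov 3, 2009 + 10 days = Nov 13, 2009.
Fry emergence is observed: Nov 13, 2009 + 4 days = Nov 17, 2009.
Nov 16, 2009 falls between when the first mayfly hatch occurs (Nov 13, 2009) and when fry emergence is observed (Nov 17, 2009).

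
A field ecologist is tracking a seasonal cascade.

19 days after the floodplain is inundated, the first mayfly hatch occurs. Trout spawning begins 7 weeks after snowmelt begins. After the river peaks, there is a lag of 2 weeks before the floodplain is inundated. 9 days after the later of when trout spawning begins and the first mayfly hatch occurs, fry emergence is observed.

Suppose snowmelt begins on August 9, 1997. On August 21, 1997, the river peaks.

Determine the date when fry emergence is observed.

October 6, 1997

Snowmelt begins: Aug 9, 1997.
Trout spawning begins: Aug 9, 1997 + 7 weeks = Sep 27, 1997.
The river peaks: Aug 21, 1997.
The floodplain is inundated: Aug 21, 1997 + 2 weeks = Sep 4, 1997.
The first mayfly hatch occurs: Sep 4, 1997 + 19 days = Sep 23, 1997.
Both prerequisites met — trout spawning begins (Sep 27, 1997), the first mayfly hatch occurs (Sep 23, 1997); the later is Sep 27, 1997.
Fry emergence is observed: Sep 27, 1997 + 9 days = Oct 6, 1997.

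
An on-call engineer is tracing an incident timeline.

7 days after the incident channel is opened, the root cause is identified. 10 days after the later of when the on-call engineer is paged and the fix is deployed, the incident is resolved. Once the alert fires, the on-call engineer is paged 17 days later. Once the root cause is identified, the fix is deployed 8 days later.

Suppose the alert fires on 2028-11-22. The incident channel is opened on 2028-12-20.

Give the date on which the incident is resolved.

2029-01-14

The alert fires: Nov 22, 2028.
The on-call engineer is paged: Nov 22, 2028 + 17 days = Dec 9, 2028.
The incident channel is opened: Dec 20, 2028.
The root cause is identified: Dec 20, 2028 + 7 days = Dec 27, 2028.
The fix is deployed: Dec 27, 2028 + 8 days = Jan 4, 2029.
Both prerequisites met — the on-call engineer is paged (Dec 9, 2028), the fix is deployed (Jan 4, 2029); the later is Jan 4, 2029.
The incident is resolved: Jan 4, 2029 + 10 days = Jan 14, 2029.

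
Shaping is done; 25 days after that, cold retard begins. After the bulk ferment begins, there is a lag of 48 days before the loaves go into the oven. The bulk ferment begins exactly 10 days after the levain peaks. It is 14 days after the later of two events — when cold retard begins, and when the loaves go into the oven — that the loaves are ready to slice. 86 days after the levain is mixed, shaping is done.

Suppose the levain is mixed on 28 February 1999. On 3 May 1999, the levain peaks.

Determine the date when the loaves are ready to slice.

14 July 1999

The levain is mixed: Feb 28, 1999.
Shaping is done: Feb 28, 1999 + 86 days = May 25, 1999.
Cold retard begins: May 25, 1999 + 25 days = Jun 19, 1999.
The levain peaks: May 3, 1999.
The bulk ferment begins: May 3, 1999 + 10 days = May 13, 1999.
The loaves go into the oven: May 13, 1999 + 48 days = Jun 30, 1999.
Both prerequisites met — cold retard begins (Jun 19, 1999), the loaves go into the oven (Jun 30, 1999); the later is Jun 30, 1999.
The loaves are ready to slice: Jun 30, 1999 + 14 days = Jul 14, 1999.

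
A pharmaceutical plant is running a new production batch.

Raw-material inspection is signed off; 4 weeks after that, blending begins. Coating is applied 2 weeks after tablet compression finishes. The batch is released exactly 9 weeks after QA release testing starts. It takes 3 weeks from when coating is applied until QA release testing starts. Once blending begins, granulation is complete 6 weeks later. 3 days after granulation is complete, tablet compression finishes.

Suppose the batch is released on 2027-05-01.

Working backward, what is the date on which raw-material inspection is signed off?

2026-11-11

The batch is released: May 1, 2027.
QA release testing starts: May 1, 2027 − 9 weeks = Feb 27, 2027.
Coating is applied: Feb 27, 2027 − 3 weeks = Feb 6, 2027.
Tablet compression finishes: Feb 6, 2027 − 2 weeks = Jan 23, 2027.
Granulation is complete: Jan 23, 2027 − 3 days = Jan 20, 2027.
Blending begins: Jan 20, 2027 − 6 weeks = Dec 9, 2026.
Raw-material inspection is signed off: Dec 9, 2026 − 4 weeks = Nov 11, 2026.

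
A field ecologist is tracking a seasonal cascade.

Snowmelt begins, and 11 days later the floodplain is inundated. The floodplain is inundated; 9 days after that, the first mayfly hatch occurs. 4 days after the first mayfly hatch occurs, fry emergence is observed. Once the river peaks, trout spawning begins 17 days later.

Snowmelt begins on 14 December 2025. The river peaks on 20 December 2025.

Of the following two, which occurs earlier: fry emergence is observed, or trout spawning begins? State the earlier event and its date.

Snowmelt begins: Dec 14, 2025.
The floodplain is inundated: Dec 14, 2025 + 11 days = Dec 25, 2025.
The first mayfly hatch occurs: Dec 25, 2025 + 9 days = Jan 3, 2026.
Fry emergence is observed: Jan 3, 2026 + 4 days = Jan 7, 2026.
The river peaks: Dec 20, 2025.
Trout spawning begins: Dec 20, 2025 + 17 days = Jan 6, 2026.
Comparing: fry emergence is observed on Jan 7, 2026 vs trout spawning begins on Jan 6, 2026. Earlier: trout spawning begins.

Trout spawning begins — 6 January 2026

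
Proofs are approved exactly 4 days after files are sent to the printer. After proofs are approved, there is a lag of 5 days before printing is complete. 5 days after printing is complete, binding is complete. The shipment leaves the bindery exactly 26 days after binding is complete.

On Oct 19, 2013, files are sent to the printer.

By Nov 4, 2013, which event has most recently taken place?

Files are sent to the printer: Oct 19, 2013.
Proofs are approved: Oct 19, 2013 + 4 days = Oct 23, 2013.
Printing is complete: Oct 23, 2013 + 5 days = Oct 28, 2013.
Binding is complete: Oct 28, 2013 + 5 days = Nov 2, 2013.
The shipment leaves the bindery: Nov 2, 2013 + 26 days = Nov 28, 2013.
Nov 4, 2013 falls between when binding is complete (Nov 2, 2013) and when the shipment leaves the bindery (Nov 28, 2013).

Binding is complete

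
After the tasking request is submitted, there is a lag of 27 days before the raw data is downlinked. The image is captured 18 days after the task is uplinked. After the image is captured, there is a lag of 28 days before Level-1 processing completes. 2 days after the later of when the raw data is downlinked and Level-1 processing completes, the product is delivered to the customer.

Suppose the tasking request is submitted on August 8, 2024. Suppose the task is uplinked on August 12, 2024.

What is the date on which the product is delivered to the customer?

The tasking request is submitted: Aug 8, 2024.
The raw data is downlinked: Aug 8, 2024 + 27 days = Sep 4, 2024.
The task is uplinked: Aug 12, 2024.
The image is captured: Aug 12, 2024 + 18 days = Aug 30, 2024.
Level-1 processing completes: Aug 30, 2024 + 28 days = Sep 27, 2024.
Both prerequisites met — the raw data is downlinked (Sep 4, 2024), Level-1 processing completes (Sep 27, 2024); the later is Sep 27, 2024.
The product is delivered to the customer: Sep 27, 2024 + 2 days = Sep 29, 2024.

September 29, 2024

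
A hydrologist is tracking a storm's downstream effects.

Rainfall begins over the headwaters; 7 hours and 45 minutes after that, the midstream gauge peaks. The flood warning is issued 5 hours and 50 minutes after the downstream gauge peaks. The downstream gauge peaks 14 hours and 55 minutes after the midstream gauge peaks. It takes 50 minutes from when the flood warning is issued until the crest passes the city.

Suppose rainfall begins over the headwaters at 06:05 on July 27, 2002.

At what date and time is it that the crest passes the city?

11:25 on July 28, 2002

Rainfall begins over the headwaters: 06:05 Jul 27, 2002.
The midstream gauge peaks: 06:05 Jul 27, 2002 + 7h45m = 13:50 Jul 27, 2002.
The downstream gauge peaks: 13:50 Jul 27, 2002 + 14h55m = 04:45 Jul 28, 2002.
The flood warning is issued: 04:45 Jul 28, 2002 + 5h50m = 10:35 Jul 28, 2002.
The crest passes the city: 10:35 Jul 28, 2002 + 50m = 11:25 Jul 28, 2002.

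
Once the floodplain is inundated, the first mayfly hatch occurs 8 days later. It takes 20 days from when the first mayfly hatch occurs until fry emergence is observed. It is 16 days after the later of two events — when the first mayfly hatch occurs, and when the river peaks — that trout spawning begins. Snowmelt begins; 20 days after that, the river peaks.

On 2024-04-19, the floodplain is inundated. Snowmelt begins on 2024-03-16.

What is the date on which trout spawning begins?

The floodplain is inundated: Apr 19, 2024.
The first mayfly hatch occurs: Apr 19, 2024 + 8 days = Apr 27, 2024.
Snowmelt begins: Mar 16, 2024.
The river peaks: Mar 16, 2024 + 20 days = Apr 5, 2024.
Both prerequisites met — the first mayfly hatch occurs (Apr 27, 2024), the river peaks (Apr 5, 2024); the later is Apr 27, 2024.
Trout spawning begins: Apr 27, 2024 + 16 days = May 13, 2024.

2024-05-13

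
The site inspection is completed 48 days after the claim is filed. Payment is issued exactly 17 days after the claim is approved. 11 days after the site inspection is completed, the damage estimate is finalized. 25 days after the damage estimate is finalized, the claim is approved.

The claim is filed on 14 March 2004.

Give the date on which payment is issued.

The claim is filed: Mar 14, 2004.
The site inspection is completed: Mar 14, 2004 + 48 days = May 1, 2004.
The damage estimate is finalized: May 1, 2004 + 11 days = May 12, 2004.
The claim is approved: May 12, 2004 + 25 days = Jun 6, 2004.
Payment is issued: Jun 6, 2004 + 17 days = Jun 23, 2004.

23 June 2004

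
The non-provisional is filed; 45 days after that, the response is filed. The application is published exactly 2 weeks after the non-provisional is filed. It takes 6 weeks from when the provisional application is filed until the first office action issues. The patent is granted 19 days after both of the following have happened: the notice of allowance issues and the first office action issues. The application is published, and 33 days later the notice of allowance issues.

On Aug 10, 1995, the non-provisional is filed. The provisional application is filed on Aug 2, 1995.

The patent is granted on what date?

The non-provisional is filed: Aug 10, 1995.
The application is published: Aug 10, 1995 + 2 weeks = Aug 24, 1995.
The notice of allowance issues: Aug 24, 1995 + 33 days = Sep 26, 1995.
The provisional application is filed: Aug 2, 1995.
The first office action issues: Aug 2, 1995 + 6 weeks = Sep 13, 1995.
Both prerequisites met — the notice of allowance issues (Sep 26, 1995), the first office action issues (Sep 13, 1995); the later is Sep 26, 1995.
The patent is granted: Sep 26, 1995 + 19 days = Oct 15, 1995.

Oct 15, 1995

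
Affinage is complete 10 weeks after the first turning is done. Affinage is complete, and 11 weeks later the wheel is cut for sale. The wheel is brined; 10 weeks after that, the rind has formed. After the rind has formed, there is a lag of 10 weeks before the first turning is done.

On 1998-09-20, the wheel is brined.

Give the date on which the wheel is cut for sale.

The wheel is brined: Sep 20, 1998.
The rind has formed: Sep 20, 1998 + 10 weeks = Nov 29, 1998.
The first turning is done: Nov 29, 1998 + 10 weeks = Feb 7, 1999.
Affinage is complete: Feb 7, 1999 + 10 weeks = Apr 18, 1999.
The wheel is cut for sale: Apr 18, 1999 + 11 weeks = Jul 4, 1999.

1999-07-04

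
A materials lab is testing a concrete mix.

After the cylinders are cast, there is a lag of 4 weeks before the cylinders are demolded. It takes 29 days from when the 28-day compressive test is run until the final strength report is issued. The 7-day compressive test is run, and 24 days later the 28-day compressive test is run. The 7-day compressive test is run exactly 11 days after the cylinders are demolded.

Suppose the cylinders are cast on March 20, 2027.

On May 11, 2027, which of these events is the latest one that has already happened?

The cylinders are cast: Mar 20, 2027.
The cylinders are demolded: Mar 20, 2027 + 4 weeks = Apr 17, 2027.
The 7-day compressive test is run: Apr 17, 2027 + 11 days = Apr 28, 2027.
The 28-day compressive test is run: Apr 28, 2027 + 24 days = May 22, 2027.
The final strength report is issued: May 22, 2027 + 29 days = Jun 20, 2027.
May 11, 2027 falls between when the 7-day compressive test is run (Apr 28, 2027) and when the 28-day compressive test is run (May 22, 2027).

The 7-day compressive test is run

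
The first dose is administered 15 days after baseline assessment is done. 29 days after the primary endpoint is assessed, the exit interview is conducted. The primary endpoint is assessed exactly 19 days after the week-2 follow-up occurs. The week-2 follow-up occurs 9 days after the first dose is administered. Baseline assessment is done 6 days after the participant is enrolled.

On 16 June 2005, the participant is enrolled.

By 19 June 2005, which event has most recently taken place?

The participant is enrolled: Jun 16, 2005.
Baseline assessment is done: Jun 16, 2005 + 6 days = Jun 22, 2005.
The first dose is administered: Jun 22, 2005 + 15 days = Jul 7, 2005.
The week-2 follow-up occurs: Jul 7, 2005 + 9 days = Jul 16, 2005.
The primary endpoint is assessed: Jul 16, 2005 + 19 days = Aug 4, 2005.
The exit interview is conducted: Aug 4, 2005 + 29 days = Sep 2, 2005.
Jun 19, 2005 falls between when the participant is enrolled (Jun 16, 2005) and when baseline assessment is done (Jun 22, 2005).

The participant is enrolled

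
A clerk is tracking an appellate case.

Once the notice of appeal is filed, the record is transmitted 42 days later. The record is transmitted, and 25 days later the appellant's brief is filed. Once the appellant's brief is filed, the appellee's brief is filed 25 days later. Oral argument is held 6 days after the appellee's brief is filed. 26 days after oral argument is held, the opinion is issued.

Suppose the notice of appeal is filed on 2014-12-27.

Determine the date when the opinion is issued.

2015-04-30

The notice of appeal is filed: Dec 27, 2014.
The record is transmitted: Dec 27, 2014 + 42 days = Feb 7, 2015.
The appellant's brief is filed: Feb 7, 2015 + 25 days = Mar 4, 2015.
The appellee's brief is filed: Mar 4, 2015 + 25 days = Mar 29, 2015.
Oral argument is held: Mar 29, 2015 + 6 days = Apr 4, 2015.
The opinion is issued: Apr 4, 2015 + 26 days = Apr 30, 2015.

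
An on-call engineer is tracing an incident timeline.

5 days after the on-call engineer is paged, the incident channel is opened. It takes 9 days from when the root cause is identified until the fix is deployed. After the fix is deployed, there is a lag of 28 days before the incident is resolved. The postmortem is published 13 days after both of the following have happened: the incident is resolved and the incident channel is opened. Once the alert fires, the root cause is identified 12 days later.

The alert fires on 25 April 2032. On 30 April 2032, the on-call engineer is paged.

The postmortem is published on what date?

The alert fires: Apr 25, 2032.
The root cause is identified: Apr 25, 2032 + 12 days = May 7, 2032.
The fix is deployed: May 7, 2032 + 9 days = May 16, 2032.
The incident is resolved: May 16, 2032 + 28 days = Jun 13, 2032.
The on-call engineer is paged: Apr 30, 2032.
The incident channel is opened: Apr 30, 2032 + 5 days = May 5, 2032.
Both prerequisites met — the incident is resolved (Jun 13, 2032), the incident channel is opened (May 5, 2032); the later is Jun 13, 2032.
The postmortem is published: Jun 13, 2032 + 13 days = Jun 26, 2032.

26 June 2032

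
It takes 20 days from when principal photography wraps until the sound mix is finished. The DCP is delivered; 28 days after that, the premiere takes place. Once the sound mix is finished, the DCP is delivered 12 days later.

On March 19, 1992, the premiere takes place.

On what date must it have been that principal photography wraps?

The premiere takes place: Mar 19, 1992.
The DCP is delivered: Mar 19, 1992 − 28 days = Feb 20, 1992.
The sound mix is finished: Feb 20, 1992 − 12 days = Feb 8, 1992.
Principal photography wraps: Feb 8, 1992 − 20 days = Jan 19, 1992.

January 19, 1992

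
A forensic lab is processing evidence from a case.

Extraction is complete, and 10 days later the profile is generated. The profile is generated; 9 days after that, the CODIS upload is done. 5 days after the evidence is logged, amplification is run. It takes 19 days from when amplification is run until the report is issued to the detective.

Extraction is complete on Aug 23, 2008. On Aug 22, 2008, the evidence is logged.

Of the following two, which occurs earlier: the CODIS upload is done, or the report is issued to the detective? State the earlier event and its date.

The CODIS upload is done — Sep 11, 2008

Extraction is complete: Aug 23, 2008.
The profile is generated: Aug 23, 2008 + 10 days = Sep 2, 2008.
The CODIS upload is done: Sep 2, 2008 + 9 days = Sep 11, 2008.
The evidence is logged: Aug 22, 2008.
Amplification is run: Aug 22, 2008 + 5 days = Aug 27, 2008.
The report is issued to the detective: Aug 27, 2008 + 19 days = Sep 15, 2008.
Comparing: the CODIS upload is done on Sep 11, 2008 vs the report is issued to the detective on Sep 15, 2008. Earlier: the CODIS upload is done.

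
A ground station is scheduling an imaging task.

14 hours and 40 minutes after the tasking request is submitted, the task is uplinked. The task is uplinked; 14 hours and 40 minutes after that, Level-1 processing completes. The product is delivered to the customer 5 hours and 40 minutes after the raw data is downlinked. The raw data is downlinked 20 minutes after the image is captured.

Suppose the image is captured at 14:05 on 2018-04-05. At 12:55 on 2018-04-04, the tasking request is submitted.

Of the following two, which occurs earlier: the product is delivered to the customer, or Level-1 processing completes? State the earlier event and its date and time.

Level-1 processing completes — 18:15 on 2018-04-05

The image is captured: 14:05 Apr 5, 2018.
The raw data is downlinked: 14:05 Apr 5, 2018 + 20m = 14:25 Apr 5, 2018.
The product is delivered to the customer: 14:25 Apr 5, 2018 + 5h40m = 20:05 Apr 5, 2018.
The tasking request is submitted: 12:55 Apr 4, 2018.
The task is uplinked: 12:55 Apr 4, 2018 + 14h40m = 03:35 Apr 5, 2018.
Level-1 processing completes: 03:35 Apr 5, 2018 + 14h40m = 18:15 Apr 5, 2018.
Comparing: the product is delivered to the customer at 20:05 Apr 5, 2018 vs Level-1 processing completes at 18:15 Apr 5, 2018. Earlier: Level-1 processing completes.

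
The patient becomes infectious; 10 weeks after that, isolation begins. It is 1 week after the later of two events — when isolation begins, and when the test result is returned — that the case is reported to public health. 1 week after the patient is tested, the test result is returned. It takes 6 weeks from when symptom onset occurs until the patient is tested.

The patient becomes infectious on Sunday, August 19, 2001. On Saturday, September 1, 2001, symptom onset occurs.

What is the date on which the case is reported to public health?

Sunday, November 4, 2001

The patient becomes infectious: Aug 19, 2001.
Isolation begins: Aug 19, 2001 + 10 weeks = Oct 28, 2001.
Symptom onset occurs: Sep 1, 2001.
The patient is tested: Sep 1, 2001 + 6 weeks = Oct 13, 2001.
The test result is returned: Oct 13, 2001 + 1 week = Oct 20, 2001.
Both prerequisites met — isolation begins (Oct 28, 2001), the test result is returned (Oct 20, 2001); the later is Oct 28, 2001.
The case is reported to public health: Oct 28, 2001 + 1 week = Nov 4, 2001.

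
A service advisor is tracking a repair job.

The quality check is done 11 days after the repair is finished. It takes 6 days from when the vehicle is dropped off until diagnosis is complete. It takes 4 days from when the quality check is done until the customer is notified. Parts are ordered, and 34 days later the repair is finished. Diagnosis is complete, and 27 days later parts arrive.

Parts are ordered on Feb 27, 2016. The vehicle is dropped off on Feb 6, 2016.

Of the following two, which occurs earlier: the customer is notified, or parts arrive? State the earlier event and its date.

Parts arrive — Mar 10, 2016

Parts are ordered: Feb 27, 2016.
The repair is finished: Feb 27, 2016 + 34 days = Apr 1, 2016.
The quality check is done: Apr 1, 2016 + 11 days = Apr 12, 2016.
The customer is notified: Apr 12, 2016 + 4 days = Apr 16, 2016.
The vehicle is dropped off: Feb 6, 2016.
Diagnosis is complete: Feb 6, 2016 + 6 days = Feb 12, 2016.
Parts arrive: Feb 12, 2016 + 27 days = Mar 10, 2016.
Comparing: the customer is notified on Apr 16, 2016 vs parts arrive on Mar 10, 2016. Earlier: parts arrive.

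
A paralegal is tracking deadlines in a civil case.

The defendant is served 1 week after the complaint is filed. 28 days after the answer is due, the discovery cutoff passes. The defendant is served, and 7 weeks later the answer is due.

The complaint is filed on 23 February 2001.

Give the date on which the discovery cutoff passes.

The complaint is filed: Feb 23, 2001.
The defendant is served: Feb 23, 2001 + 1 week = Mar 2, 2001.
The answer is due: Mar 2, 2001 + 7 weeks = Apr 20, 2001.
The discovery cutoff passes: Apr 20, 2001 + 28 days = May 18, 2001.

18 May 2001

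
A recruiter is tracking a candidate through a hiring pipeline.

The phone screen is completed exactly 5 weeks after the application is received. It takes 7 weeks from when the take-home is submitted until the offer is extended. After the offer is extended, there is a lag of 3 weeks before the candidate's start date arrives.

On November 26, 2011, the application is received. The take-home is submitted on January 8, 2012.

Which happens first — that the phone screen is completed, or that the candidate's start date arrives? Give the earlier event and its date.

The application is received: Nov 26, 2011.
The phone screen is completed: Nov 26, 2011 + 5 weeks = Dec 31, 2011.
The take-home is submitted: Jan 8, 2012.
The offer is extended: Jan 8, 2012 + 7 weeks = Feb 26, 2012.
The candidate's start date arrives: Feb 26, 2012 + 3 weeks = Mar 18, 2012.
Comparing: the phone screen is completed on Dec 31, 2011 vs the candidate's start date arrives on Mar 18, 2012. Earlier: the phone screen is completed.

The phone screen is completed — December 31, 2011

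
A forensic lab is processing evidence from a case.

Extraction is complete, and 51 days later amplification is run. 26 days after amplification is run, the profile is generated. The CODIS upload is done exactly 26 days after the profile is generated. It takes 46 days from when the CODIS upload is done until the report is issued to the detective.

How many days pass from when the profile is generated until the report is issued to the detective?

Causal path: the profile is generated → the CODIS upload is done → the report is issued to the detective.
Total delay along the path: 26 + 46 = 72 days.

72 days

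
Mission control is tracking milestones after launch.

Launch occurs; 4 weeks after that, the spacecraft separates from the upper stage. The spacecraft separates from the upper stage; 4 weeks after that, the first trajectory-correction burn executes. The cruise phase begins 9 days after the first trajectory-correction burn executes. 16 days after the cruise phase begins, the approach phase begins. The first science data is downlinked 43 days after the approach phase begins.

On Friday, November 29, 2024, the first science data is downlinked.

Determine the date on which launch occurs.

Sunday, July 28, 2024

The first science data is downlinked: Nov 29, 2024.
The approach phase begins: Nov 29, 2024 − 43 days = Oct 17, 2024.
The cruise phase begins: Oct 17, 2024 − 16 days = Oct 1, 2024.
The first trajectory-correction burn executes: Oct 1, 2024 − 9 days = Sep 22, 2024.
The spacecraft separates from the upper stage: Sep 22, 2024 − 4 weeks = Aug 25, 2024.
Launch occurs: Aug 25, 2024 − 4 weeks = Jul 28, 2024.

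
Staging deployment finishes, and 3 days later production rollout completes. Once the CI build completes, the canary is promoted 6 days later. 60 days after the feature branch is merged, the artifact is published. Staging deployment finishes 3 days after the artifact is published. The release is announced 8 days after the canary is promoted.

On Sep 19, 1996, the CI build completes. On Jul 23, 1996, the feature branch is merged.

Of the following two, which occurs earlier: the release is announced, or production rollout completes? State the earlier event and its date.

The CI build completes: Sep 19, 1996.
The canary is promoted: Sep 19, 1996 + 6 days = Sep 25, 1996.
The release is announced: Sep 25, 1996 + 8 days = Oct 3, 1996.
The feature branch is merged: Jul 23, 1996.
The artifact is published: Jul 23, 1996 + 60 days = Sep 21, 1996.
Staging deployment finishes: Sep 21, 1996 + 3 days = Sep 24, 1996.
Production rollout completes: Sep 24, 1996 + 3 days = Sep 27, 1996.
Comparing: the release is announced on Oct 3, 1996 vs production rollout completes on Sep 27, 1996. Earlier: production rollout completes.

Production rollout completes — Sep 27, 1996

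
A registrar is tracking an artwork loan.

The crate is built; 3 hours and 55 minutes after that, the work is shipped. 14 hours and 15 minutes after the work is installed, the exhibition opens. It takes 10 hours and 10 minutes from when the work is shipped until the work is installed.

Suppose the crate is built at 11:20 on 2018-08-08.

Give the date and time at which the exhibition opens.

15:40 on 2018-08-09

The crate is built: 11:20 Aug 8, 2018.
The work is shipped: 11:20 Aug 8, 2018 + 3h55m = 15:15 Aug 8, 2018.
The work is installed: 15:15 Aug 8, 2018 + 10h10m = 01:25 Aug 9, 2018.
The exhibition opens: 01:25 Aug 9, 2018 + 14h15m = 15:40 Aug 9, 2018.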